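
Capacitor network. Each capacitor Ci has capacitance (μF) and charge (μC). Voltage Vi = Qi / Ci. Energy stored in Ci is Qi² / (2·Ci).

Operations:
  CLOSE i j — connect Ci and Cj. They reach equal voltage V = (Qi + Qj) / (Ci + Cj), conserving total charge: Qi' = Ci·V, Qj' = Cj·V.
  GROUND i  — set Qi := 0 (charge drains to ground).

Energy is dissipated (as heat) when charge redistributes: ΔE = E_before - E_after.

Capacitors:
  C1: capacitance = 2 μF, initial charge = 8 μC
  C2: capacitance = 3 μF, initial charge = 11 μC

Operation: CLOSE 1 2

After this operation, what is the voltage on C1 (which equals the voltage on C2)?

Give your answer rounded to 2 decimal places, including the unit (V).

Answer: 3.80 V

Derivation:
Initial: C1(2μF, Q=8μC, V=4.00V), C2(3μF, Q=11μC, V=3.67V)
Op 1: CLOSE 1-2: Q_total=19.00, C_total=5.00, V=3.80; Q1=7.60, Q2=11.40; dissipated=0.067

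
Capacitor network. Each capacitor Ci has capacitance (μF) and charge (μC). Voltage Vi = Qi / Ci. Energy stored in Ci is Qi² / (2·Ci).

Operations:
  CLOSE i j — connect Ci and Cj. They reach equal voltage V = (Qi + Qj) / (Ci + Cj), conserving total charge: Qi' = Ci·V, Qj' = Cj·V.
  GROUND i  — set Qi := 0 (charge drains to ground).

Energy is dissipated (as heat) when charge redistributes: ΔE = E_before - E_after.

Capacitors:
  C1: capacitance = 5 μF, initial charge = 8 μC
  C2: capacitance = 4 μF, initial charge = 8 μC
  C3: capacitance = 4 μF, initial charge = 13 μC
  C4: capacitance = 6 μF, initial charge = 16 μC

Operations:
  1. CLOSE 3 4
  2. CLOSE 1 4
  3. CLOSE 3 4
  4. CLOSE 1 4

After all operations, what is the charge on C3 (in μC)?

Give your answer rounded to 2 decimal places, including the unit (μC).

Initial: C1(5μF, Q=8μC, V=1.60V), C2(4μF, Q=8μC, V=2.00V), C3(4μF, Q=13μC, V=3.25V), C4(6μF, Q=16μC, V=2.67V)
Op 1: CLOSE 3-4: Q_total=29.00, C_total=10.00, V=2.90; Q3=11.60, Q4=17.40; dissipated=0.408
Op 2: CLOSE 1-4: Q_total=25.40, C_total=11.00, V=2.31; Q1=11.55, Q4=13.85; dissipated=2.305
Op 3: CLOSE 3-4: Q_total=25.45, C_total=10.00, V=2.55; Q3=10.18, Q4=15.27; dissipated=0.419
Op 4: CLOSE 1-4: Q_total=26.82, C_total=11.00, V=2.44; Q1=12.19, Q4=14.63; dissipated=0.076
Final charges: Q1=12.19, Q2=8.00, Q3=10.18, Q4=14.63

Answer: 10.18 μC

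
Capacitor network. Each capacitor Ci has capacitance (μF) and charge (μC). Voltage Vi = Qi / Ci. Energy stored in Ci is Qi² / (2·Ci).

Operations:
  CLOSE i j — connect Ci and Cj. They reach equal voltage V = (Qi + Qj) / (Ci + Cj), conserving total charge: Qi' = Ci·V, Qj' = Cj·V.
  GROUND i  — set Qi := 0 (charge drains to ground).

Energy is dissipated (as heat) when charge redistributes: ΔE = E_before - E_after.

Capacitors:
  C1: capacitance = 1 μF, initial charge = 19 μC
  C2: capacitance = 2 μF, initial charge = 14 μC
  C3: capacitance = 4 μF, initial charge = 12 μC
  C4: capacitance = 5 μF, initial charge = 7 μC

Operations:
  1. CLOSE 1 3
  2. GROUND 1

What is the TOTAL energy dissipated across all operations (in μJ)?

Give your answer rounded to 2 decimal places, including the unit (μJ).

Answer: 121.62 μJ

Derivation:
Initial: C1(1μF, Q=19μC, V=19.00V), C2(2μF, Q=14μC, V=7.00V), C3(4μF, Q=12μC, V=3.00V), C4(5μF, Q=7μC, V=1.40V)
Op 1: CLOSE 1-3: Q_total=31.00, C_total=5.00, V=6.20; Q1=6.20, Q3=24.80; dissipated=102.400
Op 2: GROUND 1: Q1=0; energy lost=19.220
Total dissipated: 121.620 μJ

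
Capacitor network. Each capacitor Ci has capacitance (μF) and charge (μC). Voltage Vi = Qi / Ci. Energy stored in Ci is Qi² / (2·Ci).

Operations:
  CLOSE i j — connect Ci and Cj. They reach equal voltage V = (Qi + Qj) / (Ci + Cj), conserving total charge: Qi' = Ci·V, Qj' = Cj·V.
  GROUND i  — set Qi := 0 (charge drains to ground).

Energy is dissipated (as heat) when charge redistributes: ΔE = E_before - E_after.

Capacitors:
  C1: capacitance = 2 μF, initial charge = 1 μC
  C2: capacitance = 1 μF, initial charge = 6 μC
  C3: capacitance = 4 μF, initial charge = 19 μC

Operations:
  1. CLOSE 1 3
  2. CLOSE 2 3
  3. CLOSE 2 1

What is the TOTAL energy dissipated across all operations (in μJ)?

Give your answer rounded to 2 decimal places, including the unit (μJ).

Answer: 14.98 μJ

Derivation:
Initial: C1(2μF, Q=1μC, V=0.50V), C2(1μF, Q=6μC, V=6.00V), C3(4μF, Q=19μC, V=4.75V)
Op 1: CLOSE 1-3: Q_total=20.00, C_total=6.00, V=3.33; Q1=6.67, Q3=13.33; dissipated=12.042
Op 2: CLOSE 2-3: Q_total=19.33, C_total=5.00, V=3.87; Q2=3.87, Q3=15.47; dissipated=2.844
Op 3: CLOSE 2-1: Q_total=10.53, C_total=3.00, V=3.51; Q2=3.51, Q1=7.02; dissipated=0.095
Total dissipated: 14.981 μJ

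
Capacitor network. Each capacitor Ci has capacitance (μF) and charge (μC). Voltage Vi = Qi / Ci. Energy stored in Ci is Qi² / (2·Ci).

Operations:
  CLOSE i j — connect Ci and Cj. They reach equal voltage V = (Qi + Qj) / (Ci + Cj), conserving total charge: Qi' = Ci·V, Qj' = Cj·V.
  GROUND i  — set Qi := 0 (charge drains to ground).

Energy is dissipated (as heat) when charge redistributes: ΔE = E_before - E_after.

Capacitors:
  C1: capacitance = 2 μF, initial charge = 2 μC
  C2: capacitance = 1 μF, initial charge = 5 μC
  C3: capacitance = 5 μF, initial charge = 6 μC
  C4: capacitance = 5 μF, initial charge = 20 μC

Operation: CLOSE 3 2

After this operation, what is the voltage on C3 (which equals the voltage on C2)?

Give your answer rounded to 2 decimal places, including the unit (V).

Answer: 1.83 V

Derivation:
Initial: C1(2μF, Q=2μC, V=1.00V), C2(1μF, Q=5μC, V=5.00V), C3(5μF, Q=6μC, V=1.20V), C4(5μF, Q=20μC, V=4.00V)
Op 1: CLOSE 3-2: Q_total=11.00, C_total=6.00, V=1.83; Q3=9.17, Q2=1.83; dissipated=6.017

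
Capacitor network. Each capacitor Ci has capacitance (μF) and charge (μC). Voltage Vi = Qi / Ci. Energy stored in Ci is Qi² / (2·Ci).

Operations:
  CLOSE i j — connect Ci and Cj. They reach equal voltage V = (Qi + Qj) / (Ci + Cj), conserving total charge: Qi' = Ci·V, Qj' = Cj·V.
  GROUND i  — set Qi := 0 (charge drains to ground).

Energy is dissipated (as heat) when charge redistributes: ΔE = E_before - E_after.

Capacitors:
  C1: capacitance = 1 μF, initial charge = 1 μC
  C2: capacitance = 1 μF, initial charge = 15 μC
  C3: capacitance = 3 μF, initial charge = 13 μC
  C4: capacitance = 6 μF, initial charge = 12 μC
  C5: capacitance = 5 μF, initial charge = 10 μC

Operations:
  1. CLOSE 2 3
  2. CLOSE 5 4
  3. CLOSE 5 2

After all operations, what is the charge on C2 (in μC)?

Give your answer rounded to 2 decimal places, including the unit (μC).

Answer: 2.83 μC

Derivation:
Initial: C1(1μF, Q=1μC, V=1.00V), C2(1μF, Q=15μC, V=15.00V), C3(3μF, Q=13μC, V=4.33V), C4(6μF, Q=12μC, V=2.00V), C5(5μF, Q=10μC, V=2.00V)
Op 1: CLOSE 2-3: Q_total=28.00, C_total=4.00, V=7.00; Q2=7.00, Q3=21.00; dissipated=42.667
Op 2: CLOSE 5-4: Q_total=22.00, C_total=11.00, V=2.00; Q5=10.00, Q4=12.00; dissipated=0.000
Op 3: CLOSE 5-2: Q_total=17.00, C_total=6.00, V=2.83; Q5=14.17, Q2=2.83; dissipated=10.417
Final charges: Q1=1.00, Q2=2.83, Q3=21.00, Q4=12.00, Q5=14.17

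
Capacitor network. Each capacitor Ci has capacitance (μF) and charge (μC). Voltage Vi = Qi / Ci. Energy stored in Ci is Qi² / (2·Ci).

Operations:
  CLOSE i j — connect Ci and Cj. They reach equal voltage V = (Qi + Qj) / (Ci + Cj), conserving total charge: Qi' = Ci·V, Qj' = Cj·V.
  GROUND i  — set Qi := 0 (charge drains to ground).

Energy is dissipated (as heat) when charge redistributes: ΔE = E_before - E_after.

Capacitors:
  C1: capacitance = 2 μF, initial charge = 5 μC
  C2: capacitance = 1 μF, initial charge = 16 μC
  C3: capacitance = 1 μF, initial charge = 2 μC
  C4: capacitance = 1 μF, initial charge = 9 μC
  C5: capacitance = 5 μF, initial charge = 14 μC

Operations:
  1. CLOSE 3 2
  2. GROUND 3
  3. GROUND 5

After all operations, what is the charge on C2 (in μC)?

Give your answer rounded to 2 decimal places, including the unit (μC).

Initial: C1(2μF, Q=5μC, V=2.50V), C2(1μF, Q=16μC, V=16.00V), C3(1μF, Q=2μC, V=2.00V), C4(1μF, Q=9μC, V=9.00V), C5(5μF, Q=14μC, V=2.80V)
Op 1: CLOSE 3-2: Q_total=18.00, C_total=2.00, V=9.00; Q3=9.00, Q2=9.00; dissipated=49.000
Op 2: GROUND 3: Q3=0; energy lost=40.500
Op 3: GROUND 5: Q5=0; energy lost=19.600
Final charges: Q1=5.00, Q2=9.00, Q3=0.00, Q4=9.00, Q5=0.00

Answer: 9.00 μC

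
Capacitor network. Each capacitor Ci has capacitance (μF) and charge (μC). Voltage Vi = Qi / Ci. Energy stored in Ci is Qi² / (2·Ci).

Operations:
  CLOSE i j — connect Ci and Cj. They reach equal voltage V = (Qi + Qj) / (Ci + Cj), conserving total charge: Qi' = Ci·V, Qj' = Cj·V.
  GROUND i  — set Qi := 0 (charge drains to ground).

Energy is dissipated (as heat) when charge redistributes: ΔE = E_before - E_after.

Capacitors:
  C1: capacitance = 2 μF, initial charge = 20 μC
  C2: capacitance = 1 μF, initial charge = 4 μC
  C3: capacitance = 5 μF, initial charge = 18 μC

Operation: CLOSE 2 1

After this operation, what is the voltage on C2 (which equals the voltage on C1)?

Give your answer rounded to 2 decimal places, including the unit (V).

Initial: C1(2μF, Q=20μC, V=10.00V), C2(1μF, Q=4μC, V=4.00V), C3(5μF, Q=18μC, V=3.60V)
Op 1: CLOSE 2-1: Q_total=24.00, C_total=3.00, V=8.00; Q2=8.00, Q1=16.00; dissipated=12.000

Answer: 8.00 V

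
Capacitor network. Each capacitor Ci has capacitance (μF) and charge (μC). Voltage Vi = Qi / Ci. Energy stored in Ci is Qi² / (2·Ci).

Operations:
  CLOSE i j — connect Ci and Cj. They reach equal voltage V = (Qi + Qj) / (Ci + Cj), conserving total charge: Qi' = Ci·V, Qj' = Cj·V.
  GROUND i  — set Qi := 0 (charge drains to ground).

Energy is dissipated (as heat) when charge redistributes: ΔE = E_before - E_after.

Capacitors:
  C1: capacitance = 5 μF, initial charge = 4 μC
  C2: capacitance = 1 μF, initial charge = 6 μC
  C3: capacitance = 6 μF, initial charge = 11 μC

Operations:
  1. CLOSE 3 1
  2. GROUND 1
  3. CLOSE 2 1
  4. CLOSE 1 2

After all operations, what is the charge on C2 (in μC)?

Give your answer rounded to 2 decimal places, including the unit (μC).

Initial: C1(5μF, Q=4μC, V=0.80V), C2(1μF, Q=6μC, V=6.00V), C3(6μF, Q=11μC, V=1.83V)
Op 1: CLOSE 3-1: Q_total=15.00, C_total=11.00, V=1.36; Q3=8.18, Q1=6.82; dissipated=1.456
Op 2: GROUND 1: Q1=0; energy lost=4.649
Op 3: CLOSE 2-1: Q_total=6.00, C_total=6.00, V=1.00; Q2=1.00, Q1=5.00; dissipated=15.000
Op 4: CLOSE 1-2: Q_total=6.00, C_total=6.00, V=1.00; Q1=5.00, Q2=1.00; dissipated=0.000
Final charges: Q1=5.00, Q2=1.00, Q3=8.18

Answer: 1.00 μC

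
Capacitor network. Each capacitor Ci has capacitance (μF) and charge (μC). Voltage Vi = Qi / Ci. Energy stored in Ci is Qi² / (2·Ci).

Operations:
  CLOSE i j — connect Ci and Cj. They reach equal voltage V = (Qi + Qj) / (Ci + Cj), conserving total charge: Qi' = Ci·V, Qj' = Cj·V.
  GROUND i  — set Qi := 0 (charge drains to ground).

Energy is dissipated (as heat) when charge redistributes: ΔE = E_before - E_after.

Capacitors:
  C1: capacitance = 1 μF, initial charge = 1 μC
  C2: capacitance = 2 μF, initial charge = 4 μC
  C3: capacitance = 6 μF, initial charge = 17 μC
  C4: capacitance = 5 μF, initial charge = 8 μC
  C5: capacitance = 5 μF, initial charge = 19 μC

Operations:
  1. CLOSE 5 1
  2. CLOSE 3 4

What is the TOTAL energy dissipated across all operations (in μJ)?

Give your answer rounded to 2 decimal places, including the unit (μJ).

Answer: 5.34 μJ

Derivation:
Initial: C1(1μF, Q=1μC, V=1.00V), C2(2μF, Q=4μC, V=2.00V), C3(6μF, Q=17μC, V=2.83V), C4(5μF, Q=8μC, V=1.60V), C5(5μF, Q=19μC, V=3.80V)
Op 1: CLOSE 5-1: Q_total=20.00, C_total=6.00, V=3.33; Q5=16.67, Q1=3.33; dissipated=3.267
Op 2: CLOSE 3-4: Q_total=25.00, C_total=11.00, V=2.27; Q3=13.64, Q4=11.36; dissipated=2.074
Total dissipated: 5.341 μJ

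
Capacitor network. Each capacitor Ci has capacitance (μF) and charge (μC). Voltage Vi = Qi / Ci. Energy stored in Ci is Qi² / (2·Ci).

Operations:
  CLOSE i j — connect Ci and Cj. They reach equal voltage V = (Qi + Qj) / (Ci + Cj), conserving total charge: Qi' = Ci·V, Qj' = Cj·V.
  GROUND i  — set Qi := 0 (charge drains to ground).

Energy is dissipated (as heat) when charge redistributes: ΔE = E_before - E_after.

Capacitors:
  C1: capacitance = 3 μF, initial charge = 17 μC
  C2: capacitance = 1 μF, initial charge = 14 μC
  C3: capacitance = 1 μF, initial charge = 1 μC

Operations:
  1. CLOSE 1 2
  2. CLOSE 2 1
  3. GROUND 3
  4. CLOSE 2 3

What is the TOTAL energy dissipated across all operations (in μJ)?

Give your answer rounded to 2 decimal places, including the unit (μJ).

Answer: 41.56 μJ

Derivation:
Initial: C1(3μF, Q=17μC, V=5.67V), C2(1μF, Q=14μC, V=14.00V), C3(1μF, Q=1μC, V=1.00V)
Op 1: CLOSE 1-2: Q_total=31.00, C_total=4.00, V=7.75; Q1=23.25, Q2=7.75; dissipated=26.042
Op 2: CLOSE 2-1: Q_total=31.00, C_total=4.00, V=7.75; Q2=7.75, Q1=23.25; dissipated=0.000
Op 3: GROUND 3: Q3=0; energy lost=0.500
Op 4: CLOSE 2-3: Q_total=7.75, C_total=2.00, V=3.88; Q2=3.88, Q3=3.88; dissipated=15.016
Total dissipated: 41.557 μJ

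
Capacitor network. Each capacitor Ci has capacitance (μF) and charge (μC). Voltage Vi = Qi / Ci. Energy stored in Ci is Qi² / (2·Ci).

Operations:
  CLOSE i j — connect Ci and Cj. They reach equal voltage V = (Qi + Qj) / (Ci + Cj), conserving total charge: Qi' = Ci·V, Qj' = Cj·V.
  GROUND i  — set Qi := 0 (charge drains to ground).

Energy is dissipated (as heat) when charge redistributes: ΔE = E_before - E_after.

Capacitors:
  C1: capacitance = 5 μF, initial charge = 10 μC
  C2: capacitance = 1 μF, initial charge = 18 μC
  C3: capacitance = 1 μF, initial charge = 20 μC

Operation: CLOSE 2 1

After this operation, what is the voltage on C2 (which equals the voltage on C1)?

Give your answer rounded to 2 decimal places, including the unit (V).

Initial: C1(5μF, Q=10μC, V=2.00V), C2(1μF, Q=18μC, V=18.00V), C3(1μF, Q=20μC, V=20.00V)
Op 1: CLOSE 2-1: Q_total=28.00, C_total=6.00, V=4.67; Q2=4.67, Q1=23.33; dissipated=106.667

Answer: 4.67 V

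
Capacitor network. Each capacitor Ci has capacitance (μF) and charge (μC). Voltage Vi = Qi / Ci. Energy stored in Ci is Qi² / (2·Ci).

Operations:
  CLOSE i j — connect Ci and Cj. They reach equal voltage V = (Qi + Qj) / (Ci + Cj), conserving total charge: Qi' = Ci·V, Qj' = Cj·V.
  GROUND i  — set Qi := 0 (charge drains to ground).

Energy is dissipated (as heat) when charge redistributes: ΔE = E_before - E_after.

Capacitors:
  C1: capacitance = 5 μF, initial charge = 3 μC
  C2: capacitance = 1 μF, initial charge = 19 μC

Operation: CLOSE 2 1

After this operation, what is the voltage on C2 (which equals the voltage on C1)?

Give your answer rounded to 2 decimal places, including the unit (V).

Answer: 3.67 V

Derivation:
Initial: C1(5μF, Q=3μC, V=0.60V), C2(1μF, Q=19μC, V=19.00V)
Op 1: CLOSE 2-1: Q_total=22.00, C_total=6.00, V=3.67; Q2=3.67, Q1=18.33; dissipated=141.067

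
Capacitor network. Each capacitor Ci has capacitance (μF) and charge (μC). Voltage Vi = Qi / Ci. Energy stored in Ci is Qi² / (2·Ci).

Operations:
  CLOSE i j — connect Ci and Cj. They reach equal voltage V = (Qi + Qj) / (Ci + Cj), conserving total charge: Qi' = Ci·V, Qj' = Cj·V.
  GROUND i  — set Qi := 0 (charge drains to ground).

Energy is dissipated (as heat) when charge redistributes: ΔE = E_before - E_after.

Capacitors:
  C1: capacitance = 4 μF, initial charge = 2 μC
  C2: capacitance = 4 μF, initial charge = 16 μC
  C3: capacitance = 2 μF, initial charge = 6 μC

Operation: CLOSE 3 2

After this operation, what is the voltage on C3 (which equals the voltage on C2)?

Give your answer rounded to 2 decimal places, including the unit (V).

Initial: C1(4μF, Q=2μC, V=0.50V), C2(4μF, Q=16μC, V=4.00V), C3(2μF, Q=6μC, V=3.00V)
Op 1: CLOSE 3-2: Q_total=22.00, C_total=6.00, V=3.67; Q3=7.33, Q2=14.67; dissipated=0.667

Answer: 3.67 V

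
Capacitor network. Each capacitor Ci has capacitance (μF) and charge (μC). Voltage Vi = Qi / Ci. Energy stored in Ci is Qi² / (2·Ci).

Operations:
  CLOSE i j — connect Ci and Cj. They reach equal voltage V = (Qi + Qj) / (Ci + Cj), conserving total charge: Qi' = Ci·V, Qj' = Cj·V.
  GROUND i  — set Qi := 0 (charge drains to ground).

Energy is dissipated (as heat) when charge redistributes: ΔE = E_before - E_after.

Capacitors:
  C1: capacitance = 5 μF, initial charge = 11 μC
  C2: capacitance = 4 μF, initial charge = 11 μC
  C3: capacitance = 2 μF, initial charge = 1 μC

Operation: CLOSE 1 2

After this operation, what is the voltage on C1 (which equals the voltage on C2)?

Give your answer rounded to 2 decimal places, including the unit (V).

Answer: 2.44 V

Derivation:
Initial: C1(5μF, Q=11μC, V=2.20V), C2(4μF, Q=11μC, V=2.75V), C3(2μF, Q=1μC, V=0.50V)
Op 1: CLOSE 1-2: Q_total=22.00, C_total=9.00, V=2.44; Q1=12.22, Q2=9.78; dissipated=0.336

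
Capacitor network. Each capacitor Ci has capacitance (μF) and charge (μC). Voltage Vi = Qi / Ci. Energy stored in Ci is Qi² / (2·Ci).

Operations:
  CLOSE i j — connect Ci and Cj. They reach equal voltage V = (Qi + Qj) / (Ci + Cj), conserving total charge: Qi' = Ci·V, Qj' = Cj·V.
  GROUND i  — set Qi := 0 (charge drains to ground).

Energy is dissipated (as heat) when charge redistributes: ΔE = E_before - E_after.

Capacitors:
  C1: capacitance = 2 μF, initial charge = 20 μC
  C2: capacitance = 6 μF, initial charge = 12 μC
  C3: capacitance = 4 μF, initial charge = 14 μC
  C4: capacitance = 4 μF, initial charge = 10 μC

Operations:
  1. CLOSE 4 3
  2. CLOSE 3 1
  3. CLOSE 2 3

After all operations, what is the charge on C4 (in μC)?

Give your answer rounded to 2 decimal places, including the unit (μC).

Answer: 12.00 μC

Derivation:
Initial: C1(2μF, Q=20μC, V=10.00V), C2(6μF, Q=12μC, V=2.00V), C3(4μF, Q=14μC, V=3.50V), C4(4μF, Q=10μC, V=2.50V)
Op 1: CLOSE 4-3: Q_total=24.00, C_total=8.00, V=3.00; Q4=12.00, Q3=12.00; dissipated=1.000
Op 2: CLOSE 3-1: Q_total=32.00, C_total=6.00, V=5.33; Q3=21.33, Q1=10.67; dissipated=32.667
Op 3: CLOSE 2-3: Q_total=33.33, C_total=10.00, V=3.33; Q2=20.00, Q3=13.33; dissipated=13.333
Final charges: Q1=10.67, Q2=20.00, Q3=13.33, Q4=12.00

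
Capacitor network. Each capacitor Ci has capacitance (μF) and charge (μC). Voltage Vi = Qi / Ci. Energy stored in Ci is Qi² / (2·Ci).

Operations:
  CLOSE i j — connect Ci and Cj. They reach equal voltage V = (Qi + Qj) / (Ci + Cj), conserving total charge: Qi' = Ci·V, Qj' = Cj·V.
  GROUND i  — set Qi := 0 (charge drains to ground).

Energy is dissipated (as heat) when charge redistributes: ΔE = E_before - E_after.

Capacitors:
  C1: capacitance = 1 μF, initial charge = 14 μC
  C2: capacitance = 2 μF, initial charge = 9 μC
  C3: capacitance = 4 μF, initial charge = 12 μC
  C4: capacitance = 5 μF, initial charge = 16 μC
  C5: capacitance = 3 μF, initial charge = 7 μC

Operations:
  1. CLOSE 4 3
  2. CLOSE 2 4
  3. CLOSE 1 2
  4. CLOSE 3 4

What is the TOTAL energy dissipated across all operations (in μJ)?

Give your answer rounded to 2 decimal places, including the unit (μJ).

Answer: 38.29 μJ

Derivation:
Initial: C1(1μF, Q=14μC, V=14.00V), C2(2μF, Q=9μC, V=4.50V), C3(4μF, Q=12μC, V=3.00V), C4(5μF, Q=16μC, V=3.20V), C5(3μF, Q=7μC, V=2.33V)
Op 1: CLOSE 4-3: Q_total=28.00, C_total=9.00, V=3.11; Q4=15.56, Q3=12.44; dissipated=0.044
Op 2: CLOSE 2-4: Q_total=24.56, C_total=7.00, V=3.51; Q2=7.02, Q4=17.54; dissipated=1.378
Op 3: CLOSE 1-2: Q_total=21.02, C_total=3.00, V=7.01; Q1=7.01, Q2=14.01; dissipated=36.694
Op 4: CLOSE 3-4: Q_total=29.98, C_total=9.00, V=3.33; Q3=13.33, Q4=16.66; dissipated=0.175
Total dissipated: 38.292 μJ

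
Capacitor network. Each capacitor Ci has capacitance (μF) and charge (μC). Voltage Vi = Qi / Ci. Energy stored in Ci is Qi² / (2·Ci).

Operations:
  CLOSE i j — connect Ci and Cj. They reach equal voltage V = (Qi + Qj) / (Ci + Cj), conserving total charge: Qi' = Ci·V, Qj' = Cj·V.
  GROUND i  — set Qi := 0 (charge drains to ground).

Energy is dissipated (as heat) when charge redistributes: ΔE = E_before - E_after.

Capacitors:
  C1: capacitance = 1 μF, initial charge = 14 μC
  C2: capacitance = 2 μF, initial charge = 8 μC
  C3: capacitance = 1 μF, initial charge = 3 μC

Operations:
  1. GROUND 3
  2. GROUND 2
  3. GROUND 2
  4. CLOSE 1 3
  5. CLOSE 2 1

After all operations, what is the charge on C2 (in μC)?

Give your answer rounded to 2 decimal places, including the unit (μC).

Answer: 4.67 μC

Derivation:
Initial: C1(1μF, Q=14μC, V=14.00V), C2(2μF, Q=8μC, V=4.00V), C3(1μF, Q=3μC, V=3.00V)
Op 1: GROUND 3: Q3=0; energy lost=4.500
Op 2: GROUND 2: Q2=0; energy lost=16.000
Op 3: GROUND 2: Q2=0; energy lost=0.000
Op 4: CLOSE 1-3: Q_total=14.00, C_total=2.00, V=7.00; Q1=7.00, Q3=7.00; dissipated=49.000
Op 5: CLOSE 2-1: Q_total=7.00, C_total=3.00, V=2.33; Q2=4.67, Q1=2.33; dissipated=16.333
Final charges: Q1=2.33, Q2=4.67, Q3=7.00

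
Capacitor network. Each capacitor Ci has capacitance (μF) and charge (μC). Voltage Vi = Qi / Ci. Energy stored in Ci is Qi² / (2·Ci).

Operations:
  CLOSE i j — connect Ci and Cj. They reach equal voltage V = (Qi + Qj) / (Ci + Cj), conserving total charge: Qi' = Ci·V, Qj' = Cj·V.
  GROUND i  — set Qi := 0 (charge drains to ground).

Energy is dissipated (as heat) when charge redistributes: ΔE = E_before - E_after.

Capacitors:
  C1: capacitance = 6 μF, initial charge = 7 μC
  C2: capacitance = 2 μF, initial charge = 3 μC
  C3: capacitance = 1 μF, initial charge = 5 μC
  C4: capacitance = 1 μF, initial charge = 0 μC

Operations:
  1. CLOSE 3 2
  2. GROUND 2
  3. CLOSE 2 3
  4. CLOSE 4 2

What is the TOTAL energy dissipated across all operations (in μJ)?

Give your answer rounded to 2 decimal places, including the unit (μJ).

Initial: C1(6μF, Q=7μC, V=1.17V), C2(2μF, Q=3μC, V=1.50V), C3(1μF, Q=5μC, V=5.00V), C4(1μF, Q=0μC, V=0.00V)
Op 1: CLOSE 3-2: Q_total=8.00, C_total=3.00, V=2.67; Q3=2.67, Q2=5.33; dissipated=4.083
Op 2: GROUND 2: Q2=0; energy lost=7.111
Op 3: CLOSE 2-3: Q_total=2.67, C_total=3.00, V=0.89; Q2=1.78, Q3=0.89; dissipated=2.370
Op 4: CLOSE 4-2: Q_total=1.78, C_total=3.00, V=0.59; Q4=0.59, Q2=1.19; dissipated=0.263
Total dissipated: 13.828 μJ

Answer: 13.83 μJ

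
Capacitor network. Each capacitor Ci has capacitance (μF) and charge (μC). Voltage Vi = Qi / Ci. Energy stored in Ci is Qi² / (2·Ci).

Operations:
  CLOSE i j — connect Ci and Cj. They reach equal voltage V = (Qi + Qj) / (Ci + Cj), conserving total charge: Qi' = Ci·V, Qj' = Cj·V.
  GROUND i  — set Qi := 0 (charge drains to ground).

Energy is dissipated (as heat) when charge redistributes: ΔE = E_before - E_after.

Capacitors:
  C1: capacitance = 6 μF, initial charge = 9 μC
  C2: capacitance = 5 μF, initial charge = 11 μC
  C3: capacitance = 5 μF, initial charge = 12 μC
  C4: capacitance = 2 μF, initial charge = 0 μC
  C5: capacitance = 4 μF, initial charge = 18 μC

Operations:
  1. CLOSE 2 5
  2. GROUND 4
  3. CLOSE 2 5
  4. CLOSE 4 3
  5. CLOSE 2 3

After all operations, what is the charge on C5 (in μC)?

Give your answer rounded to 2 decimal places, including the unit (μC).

Initial: C1(6μF, Q=9μC, V=1.50V), C2(5μF, Q=11μC, V=2.20V), C3(5μF, Q=12μC, V=2.40V), C4(2μF, Q=0μC, V=0.00V), C5(4μF, Q=18μC, V=4.50V)
Op 1: CLOSE 2-5: Q_total=29.00, C_total=9.00, V=3.22; Q2=16.11, Q5=12.89; dissipated=5.878
Op 2: GROUND 4: Q4=0; energy lost=0.000
Op 3: CLOSE 2-5: Q_total=29.00, C_total=9.00, V=3.22; Q2=16.11, Q5=12.89; dissipated=0.000
Op 4: CLOSE 4-3: Q_total=12.00, C_total=7.00, V=1.71; Q4=3.43, Q3=8.57; dissipated=4.114
Op 5: CLOSE 2-3: Q_total=24.68, C_total=10.00, V=2.47; Q2=12.34, Q3=12.34; dissipated=2.842
Final charges: Q1=9.00, Q2=12.34, Q3=12.34, Q4=3.43, Q5=12.89

Answer: 12.89 μC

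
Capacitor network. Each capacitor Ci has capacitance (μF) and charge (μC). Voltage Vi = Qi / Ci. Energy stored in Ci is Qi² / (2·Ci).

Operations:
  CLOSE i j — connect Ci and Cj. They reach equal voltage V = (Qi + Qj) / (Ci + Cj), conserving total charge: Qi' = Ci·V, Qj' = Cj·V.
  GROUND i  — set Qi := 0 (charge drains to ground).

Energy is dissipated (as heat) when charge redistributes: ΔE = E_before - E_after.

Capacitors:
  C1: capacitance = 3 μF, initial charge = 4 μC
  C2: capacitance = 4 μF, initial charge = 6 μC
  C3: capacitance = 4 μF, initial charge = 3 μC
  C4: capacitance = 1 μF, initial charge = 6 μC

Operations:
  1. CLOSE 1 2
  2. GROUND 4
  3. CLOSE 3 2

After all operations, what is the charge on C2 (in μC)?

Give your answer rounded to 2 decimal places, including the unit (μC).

Answer: 4.36 μC

Derivation:
Initial: C1(3μF, Q=4μC, V=1.33V), C2(4μF, Q=6μC, V=1.50V), C3(4μF, Q=3μC, V=0.75V), C4(1μF, Q=6μC, V=6.00V)
Op 1: CLOSE 1-2: Q_total=10.00, C_total=7.00, V=1.43; Q1=4.29, Q2=5.71; dissipated=0.024
Op 2: GROUND 4: Q4=0; energy lost=18.000
Op 3: CLOSE 3-2: Q_total=8.71, C_total=8.00, V=1.09; Q3=4.36, Q2=4.36; dissipated=0.460
Final charges: Q1=4.29, Q2=4.36, Q3=4.36, Q4=0.00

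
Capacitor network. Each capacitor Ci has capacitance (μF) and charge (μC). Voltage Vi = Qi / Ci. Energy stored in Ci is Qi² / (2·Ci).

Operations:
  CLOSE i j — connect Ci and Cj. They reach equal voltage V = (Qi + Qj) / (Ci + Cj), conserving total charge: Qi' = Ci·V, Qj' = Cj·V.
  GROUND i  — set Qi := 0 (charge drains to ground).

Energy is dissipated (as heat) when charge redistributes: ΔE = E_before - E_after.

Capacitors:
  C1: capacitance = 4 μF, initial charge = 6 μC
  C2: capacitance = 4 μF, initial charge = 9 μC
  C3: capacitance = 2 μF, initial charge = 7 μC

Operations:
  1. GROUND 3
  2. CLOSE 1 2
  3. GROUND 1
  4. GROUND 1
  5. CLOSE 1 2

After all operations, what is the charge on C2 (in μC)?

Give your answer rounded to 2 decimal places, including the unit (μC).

Answer: 3.75 μC

Derivation:
Initial: C1(4μF, Q=6μC, V=1.50V), C2(4μF, Q=9μC, V=2.25V), C3(2μF, Q=7μC, V=3.50V)
Op 1: GROUND 3: Q3=0; energy lost=12.250
Op 2: CLOSE 1-2: Q_total=15.00, C_total=8.00, V=1.88; Q1=7.50, Q2=7.50; dissipated=0.562
Op 3: GROUND 1: Q1=0; energy lost=7.031
Op 4: GROUND 1: Q1=0; energy lost=0.000
Op 5: CLOSE 1-2: Q_total=7.50, C_total=8.00, V=0.94; Q1=3.75, Q2=3.75; dissipated=3.516
Final charges: Q1=3.75, Q2=3.75, Q3=0.00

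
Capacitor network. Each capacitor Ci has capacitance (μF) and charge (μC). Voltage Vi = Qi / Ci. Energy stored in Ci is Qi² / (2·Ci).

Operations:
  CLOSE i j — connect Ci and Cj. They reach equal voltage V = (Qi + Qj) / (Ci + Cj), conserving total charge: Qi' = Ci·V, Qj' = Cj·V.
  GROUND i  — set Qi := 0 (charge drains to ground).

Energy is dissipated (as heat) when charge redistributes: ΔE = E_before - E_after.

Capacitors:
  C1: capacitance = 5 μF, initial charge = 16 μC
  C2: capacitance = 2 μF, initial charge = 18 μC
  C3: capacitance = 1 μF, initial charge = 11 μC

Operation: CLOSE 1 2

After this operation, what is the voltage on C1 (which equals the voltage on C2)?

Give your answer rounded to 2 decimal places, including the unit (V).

Initial: C1(5μF, Q=16μC, V=3.20V), C2(2μF, Q=18μC, V=9.00V), C3(1μF, Q=11μC, V=11.00V)
Op 1: CLOSE 1-2: Q_total=34.00, C_total=7.00, V=4.86; Q1=24.29, Q2=9.71; dissipated=24.029

Answer: 4.86 V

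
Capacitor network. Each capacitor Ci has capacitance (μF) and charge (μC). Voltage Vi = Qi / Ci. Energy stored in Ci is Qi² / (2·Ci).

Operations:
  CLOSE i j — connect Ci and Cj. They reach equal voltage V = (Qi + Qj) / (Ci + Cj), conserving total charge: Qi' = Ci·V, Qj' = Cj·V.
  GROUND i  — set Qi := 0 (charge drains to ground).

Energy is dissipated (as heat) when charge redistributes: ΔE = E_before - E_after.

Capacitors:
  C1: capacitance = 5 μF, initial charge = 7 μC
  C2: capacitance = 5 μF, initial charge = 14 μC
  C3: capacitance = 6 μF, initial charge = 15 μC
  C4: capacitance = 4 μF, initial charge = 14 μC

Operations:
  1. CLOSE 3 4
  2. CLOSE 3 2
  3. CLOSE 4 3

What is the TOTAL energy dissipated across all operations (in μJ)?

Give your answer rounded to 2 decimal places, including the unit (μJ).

Answer: 1.22 μJ

Derivation:
Initial: C1(5μF, Q=7μC, V=1.40V), C2(5μF, Q=14μC, V=2.80V), C3(6μF, Q=15μC, V=2.50V), C4(4μF, Q=14μC, V=3.50V)
Op 1: CLOSE 3-4: Q_total=29.00, C_total=10.00, V=2.90; Q3=17.40, Q4=11.60; dissipated=1.200
Op 2: CLOSE 3-2: Q_total=31.40, C_total=11.00, V=2.85; Q3=17.13, Q2=14.27; dissipated=0.014
Op 3: CLOSE 4-3: Q_total=28.73, C_total=10.00, V=2.87; Q4=11.49, Q3=17.24; dissipated=0.002
Total dissipated: 1.216 μJ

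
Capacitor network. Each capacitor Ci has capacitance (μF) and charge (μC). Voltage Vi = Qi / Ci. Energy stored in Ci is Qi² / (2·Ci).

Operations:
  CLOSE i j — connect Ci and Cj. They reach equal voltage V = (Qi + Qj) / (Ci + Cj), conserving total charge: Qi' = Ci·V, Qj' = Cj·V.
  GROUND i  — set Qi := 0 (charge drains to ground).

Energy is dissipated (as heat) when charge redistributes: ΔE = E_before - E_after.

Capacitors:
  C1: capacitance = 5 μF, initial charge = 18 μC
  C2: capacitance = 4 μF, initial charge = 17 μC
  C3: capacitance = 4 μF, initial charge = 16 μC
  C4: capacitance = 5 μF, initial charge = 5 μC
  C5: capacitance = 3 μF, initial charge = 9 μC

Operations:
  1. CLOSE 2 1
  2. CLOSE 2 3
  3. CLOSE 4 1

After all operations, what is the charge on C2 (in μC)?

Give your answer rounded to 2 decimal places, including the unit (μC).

Answer: 15.78 μC

Derivation:
Initial: C1(5μF, Q=18μC, V=3.60V), C2(4μF, Q=17μC, V=4.25V), C3(4μF, Q=16μC, V=4.00V), C4(5μF, Q=5μC, V=1.00V), C5(3μF, Q=9μC, V=3.00V)
Op 1: CLOSE 2-1: Q_total=35.00, C_total=9.00, V=3.89; Q2=15.56, Q1=19.44; dissipated=0.469
Op 2: CLOSE 2-3: Q_total=31.56, C_total=8.00, V=3.94; Q2=15.78, Q3=15.78; dissipated=0.012
Op 3: CLOSE 4-1: Q_total=24.44, C_total=10.00, V=2.44; Q4=12.22, Q1=12.22; dissipated=10.432
Final charges: Q1=12.22, Q2=15.78, Q3=15.78, Q4=12.22, Q5=9.00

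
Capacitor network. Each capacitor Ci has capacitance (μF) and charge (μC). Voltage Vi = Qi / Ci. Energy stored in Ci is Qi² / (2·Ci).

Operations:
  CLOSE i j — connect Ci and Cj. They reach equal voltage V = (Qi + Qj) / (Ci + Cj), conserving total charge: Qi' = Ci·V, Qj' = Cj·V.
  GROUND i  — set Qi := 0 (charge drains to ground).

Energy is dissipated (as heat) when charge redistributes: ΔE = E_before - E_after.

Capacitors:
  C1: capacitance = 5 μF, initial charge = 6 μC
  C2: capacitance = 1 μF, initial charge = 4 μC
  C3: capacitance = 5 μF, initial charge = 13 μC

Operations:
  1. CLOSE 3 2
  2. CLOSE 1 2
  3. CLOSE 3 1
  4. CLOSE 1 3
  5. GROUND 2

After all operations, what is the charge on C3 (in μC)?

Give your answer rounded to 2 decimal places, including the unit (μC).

Answer: 10.76 μC

Derivation:
Initial: C1(5μF, Q=6μC, V=1.20V), C2(1μF, Q=4μC, V=4.00V), C3(5μF, Q=13μC, V=2.60V)
Op 1: CLOSE 3-2: Q_total=17.00, C_total=6.00, V=2.83; Q3=14.17, Q2=2.83; dissipated=0.817
Op 2: CLOSE 1-2: Q_total=8.83, C_total=6.00, V=1.47; Q1=7.36, Q2=1.47; dissipated=1.112
Op 3: CLOSE 3-1: Q_total=21.53, C_total=10.00, V=2.15; Q3=10.76, Q1=10.76; dissipated=2.316
Op 4: CLOSE 1-3: Q_total=21.53, C_total=10.00, V=2.15; Q1=10.76, Q3=10.76; dissipated=0.000
Op 5: GROUND 2: Q2=0; energy lost=1.084
Final charges: Q1=10.76, Q2=0.00, Q3=10.76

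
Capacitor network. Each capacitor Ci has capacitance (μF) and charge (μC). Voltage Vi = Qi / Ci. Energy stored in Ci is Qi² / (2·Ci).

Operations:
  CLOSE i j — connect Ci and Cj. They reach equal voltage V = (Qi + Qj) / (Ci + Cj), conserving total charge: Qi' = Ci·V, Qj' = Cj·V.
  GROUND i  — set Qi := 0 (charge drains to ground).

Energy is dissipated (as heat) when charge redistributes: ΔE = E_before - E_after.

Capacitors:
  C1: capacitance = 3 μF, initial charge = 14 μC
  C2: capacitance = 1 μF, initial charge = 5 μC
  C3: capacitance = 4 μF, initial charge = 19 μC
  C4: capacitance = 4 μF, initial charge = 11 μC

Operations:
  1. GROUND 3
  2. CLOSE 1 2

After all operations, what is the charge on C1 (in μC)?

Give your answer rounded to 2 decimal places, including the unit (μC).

Initial: C1(3μF, Q=14μC, V=4.67V), C2(1μF, Q=5μC, V=5.00V), C3(4μF, Q=19μC, V=4.75V), C4(4μF, Q=11μC, V=2.75V)
Op 1: GROUND 3: Q3=0; energy lost=45.125
Op 2: CLOSE 1-2: Q_total=19.00, C_total=4.00, V=4.75; Q1=14.25, Q2=4.75; dissipated=0.042
Final charges: Q1=14.25, Q2=4.75, Q3=0.00, Q4=11.00

Answer: 14.25 μC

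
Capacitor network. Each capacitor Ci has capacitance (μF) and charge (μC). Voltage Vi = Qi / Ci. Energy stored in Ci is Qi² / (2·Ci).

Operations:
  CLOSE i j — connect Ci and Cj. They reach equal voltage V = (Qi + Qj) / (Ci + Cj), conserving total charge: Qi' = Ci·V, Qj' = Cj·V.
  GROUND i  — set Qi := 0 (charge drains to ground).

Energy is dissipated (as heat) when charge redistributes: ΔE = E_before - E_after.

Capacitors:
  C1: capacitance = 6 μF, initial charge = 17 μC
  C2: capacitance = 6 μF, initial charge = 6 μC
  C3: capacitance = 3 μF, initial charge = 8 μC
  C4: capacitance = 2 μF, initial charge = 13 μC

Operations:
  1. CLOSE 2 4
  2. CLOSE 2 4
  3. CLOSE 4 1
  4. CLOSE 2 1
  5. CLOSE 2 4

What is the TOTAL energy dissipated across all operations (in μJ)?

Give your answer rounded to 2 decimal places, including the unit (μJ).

Initial: C1(6μF, Q=17μC, V=2.83V), C2(6μF, Q=6μC, V=1.00V), C3(3μF, Q=8μC, V=2.67V), C4(2μF, Q=13μC, V=6.50V)
Op 1: CLOSE 2-4: Q_total=19.00, C_total=8.00, V=2.38; Q2=14.25, Q4=4.75; dissipated=22.688
Op 2: CLOSE 2-4: Q_total=19.00, C_total=8.00, V=2.38; Q2=14.25, Q4=4.75; dissipated=0.000
Op 3: CLOSE 4-1: Q_total=21.75, C_total=8.00, V=2.72; Q4=5.44, Q1=16.31; dissipated=0.158
Op 4: CLOSE 2-1: Q_total=30.56, C_total=12.00, V=2.55; Q2=15.28, Q1=15.28; dissipated=0.177
Op 5: CLOSE 2-4: Q_total=20.72, C_total=8.00, V=2.59; Q2=15.54, Q4=5.18; dissipated=0.022
Total dissipated: 23.044 μJ

Answer: 23.04 μJ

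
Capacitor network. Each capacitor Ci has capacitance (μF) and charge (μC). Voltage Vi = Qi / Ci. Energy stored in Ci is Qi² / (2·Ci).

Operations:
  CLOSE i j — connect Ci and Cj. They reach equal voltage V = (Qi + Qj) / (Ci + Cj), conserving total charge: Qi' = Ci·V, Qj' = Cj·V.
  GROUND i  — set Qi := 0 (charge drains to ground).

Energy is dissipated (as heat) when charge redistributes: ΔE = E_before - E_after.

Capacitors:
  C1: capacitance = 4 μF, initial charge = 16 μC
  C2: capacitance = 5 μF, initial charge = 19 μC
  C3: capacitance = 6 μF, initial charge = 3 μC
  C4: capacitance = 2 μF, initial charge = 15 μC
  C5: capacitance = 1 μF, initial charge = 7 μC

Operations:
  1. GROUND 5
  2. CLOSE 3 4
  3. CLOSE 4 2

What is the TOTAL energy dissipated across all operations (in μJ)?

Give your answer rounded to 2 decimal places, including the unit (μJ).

Answer: 62.97 μJ

Derivation:
Initial: C1(4μF, Q=16μC, V=4.00V), C2(5μF, Q=19μC, V=3.80V), C3(6μF, Q=3μC, V=0.50V), C4(2μF, Q=15μC, V=7.50V), C5(1μF, Q=7μC, V=7.00V)
Op 1: GROUND 5: Q5=0; energy lost=24.500
Op 2: CLOSE 3-4: Q_total=18.00, C_total=8.00, V=2.25; Q3=13.50, Q4=4.50; dissipated=36.750
Op 3: CLOSE 4-2: Q_total=23.50, C_total=7.00, V=3.36; Q4=6.71, Q2=16.79; dissipated=1.716
Total dissipated: 62.966 μJ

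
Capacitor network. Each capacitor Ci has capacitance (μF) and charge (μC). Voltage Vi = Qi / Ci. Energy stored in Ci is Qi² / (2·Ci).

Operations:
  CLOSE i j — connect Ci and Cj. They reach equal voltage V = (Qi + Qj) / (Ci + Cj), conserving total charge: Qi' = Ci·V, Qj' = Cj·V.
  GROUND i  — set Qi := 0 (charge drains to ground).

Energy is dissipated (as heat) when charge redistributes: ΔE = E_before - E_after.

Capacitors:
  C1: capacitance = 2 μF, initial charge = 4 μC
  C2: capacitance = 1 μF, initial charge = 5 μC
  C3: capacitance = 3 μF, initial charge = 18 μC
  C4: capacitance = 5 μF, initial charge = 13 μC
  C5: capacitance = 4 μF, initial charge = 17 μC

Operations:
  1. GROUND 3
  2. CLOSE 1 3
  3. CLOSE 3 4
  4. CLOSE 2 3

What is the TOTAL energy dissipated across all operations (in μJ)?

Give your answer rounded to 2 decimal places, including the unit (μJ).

Answer: 62.98 μJ

Derivation:
Initial: C1(2μF, Q=4μC, V=2.00V), C2(1μF, Q=5μC, V=5.00V), C3(3μF, Q=18μC, V=6.00V), C4(5μF, Q=13μC, V=2.60V), C5(4μF, Q=17μC, V=4.25V)
Op 1: GROUND 3: Q3=0; energy lost=54.000
Op 2: CLOSE 1-3: Q_total=4.00, C_total=5.00, V=0.80; Q1=1.60, Q3=2.40; dissipated=2.400
Op 3: CLOSE 3-4: Q_total=15.40, C_total=8.00, V=1.93; Q3=5.78, Q4=9.62; dissipated=3.038
Op 4: CLOSE 2-3: Q_total=10.78, C_total=4.00, V=2.69; Q2=2.69, Q3=8.08; dissipated=3.546
Total dissipated: 62.983 μJ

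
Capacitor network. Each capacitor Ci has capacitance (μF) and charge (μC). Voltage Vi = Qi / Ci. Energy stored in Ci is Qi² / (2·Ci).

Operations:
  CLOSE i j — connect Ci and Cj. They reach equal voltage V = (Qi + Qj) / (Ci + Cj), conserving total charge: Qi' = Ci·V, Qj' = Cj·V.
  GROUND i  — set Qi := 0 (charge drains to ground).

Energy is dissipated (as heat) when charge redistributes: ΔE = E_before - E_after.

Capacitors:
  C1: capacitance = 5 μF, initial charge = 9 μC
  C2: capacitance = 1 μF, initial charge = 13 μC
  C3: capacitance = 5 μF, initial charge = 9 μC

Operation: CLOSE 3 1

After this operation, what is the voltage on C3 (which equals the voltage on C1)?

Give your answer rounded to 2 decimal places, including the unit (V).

Answer: 1.80 V

Derivation:
Initial: C1(5μF, Q=9μC, V=1.80V), C2(1μF, Q=13μC, V=13.00V), C3(5μF, Q=9μC, V=1.80V)
Op 1: CLOSE 3-1: Q_total=18.00, C_total=10.00, V=1.80; Q3=9.00, Q1=9.00; dissipated=0.000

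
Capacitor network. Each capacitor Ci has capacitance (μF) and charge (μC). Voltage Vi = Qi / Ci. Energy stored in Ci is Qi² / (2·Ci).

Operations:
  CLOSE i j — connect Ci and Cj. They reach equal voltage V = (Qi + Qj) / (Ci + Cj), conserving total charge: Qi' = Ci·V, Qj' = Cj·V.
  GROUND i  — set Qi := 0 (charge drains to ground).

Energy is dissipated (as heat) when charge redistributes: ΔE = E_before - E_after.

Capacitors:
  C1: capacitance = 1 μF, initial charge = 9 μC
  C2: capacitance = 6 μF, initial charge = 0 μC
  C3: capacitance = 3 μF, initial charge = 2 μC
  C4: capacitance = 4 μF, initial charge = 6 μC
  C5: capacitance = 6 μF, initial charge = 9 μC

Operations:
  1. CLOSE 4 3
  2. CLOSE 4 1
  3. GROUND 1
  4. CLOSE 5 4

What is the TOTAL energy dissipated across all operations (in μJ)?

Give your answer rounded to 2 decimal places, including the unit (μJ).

Answer: 30.74 μJ

Derivation:
Initial: C1(1μF, Q=9μC, V=9.00V), C2(6μF, Q=0μC, V=0.00V), C3(3μF, Q=2μC, V=0.67V), C4(4μF, Q=6μC, V=1.50V), C5(6μF, Q=9μC, V=1.50V)
Op 1: CLOSE 4-3: Q_total=8.00, C_total=7.00, V=1.14; Q4=4.57, Q3=3.43; dissipated=0.595
Op 2: CLOSE 4-1: Q_total=13.57, C_total=5.00, V=2.71; Q4=10.86, Q1=2.71; dissipated=24.694
Op 3: GROUND 1: Q1=0; energy lost=3.684
Op 4: CLOSE 5-4: Q_total=19.86, C_total=10.00, V=1.99; Q5=11.91, Q4=7.94; dissipated=1.769
Total dissipated: 30.742 μJ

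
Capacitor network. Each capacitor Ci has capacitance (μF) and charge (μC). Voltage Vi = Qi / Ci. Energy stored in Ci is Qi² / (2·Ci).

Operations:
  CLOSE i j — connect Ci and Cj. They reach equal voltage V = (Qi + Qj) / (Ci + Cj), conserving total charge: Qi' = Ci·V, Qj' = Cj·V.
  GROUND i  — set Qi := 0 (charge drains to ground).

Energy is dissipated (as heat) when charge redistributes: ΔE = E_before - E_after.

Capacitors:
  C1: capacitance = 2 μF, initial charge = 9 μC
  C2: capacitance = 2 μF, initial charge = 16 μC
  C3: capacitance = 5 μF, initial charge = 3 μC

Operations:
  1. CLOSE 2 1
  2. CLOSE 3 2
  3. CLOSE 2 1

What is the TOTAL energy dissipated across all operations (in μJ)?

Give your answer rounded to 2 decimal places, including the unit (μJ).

Initial: C1(2μF, Q=9μC, V=4.50V), C2(2μF, Q=16μC, V=8.00V), C3(5μF, Q=3μC, V=0.60V)
Op 1: CLOSE 2-1: Q_total=25.00, C_total=4.00, V=6.25; Q2=12.50, Q1=12.50; dissipated=6.125
Op 2: CLOSE 3-2: Q_total=15.50, C_total=7.00, V=2.21; Q3=11.07, Q2=4.43; dissipated=22.802
Op 3: CLOSE 2-1: Q_total=16.93, C_total=4.00, V=4.23; Q2=8.46, Q1=8.46; dissipated=8.143
Total dissipated: 37.070 μJ

Answer: 37.07 μJ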